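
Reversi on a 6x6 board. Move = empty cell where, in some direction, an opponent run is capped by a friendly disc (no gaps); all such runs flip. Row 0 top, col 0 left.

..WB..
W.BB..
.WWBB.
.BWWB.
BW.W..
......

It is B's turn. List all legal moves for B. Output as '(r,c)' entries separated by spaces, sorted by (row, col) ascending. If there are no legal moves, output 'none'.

Answer: (0,1) (1,1) (2,0) (3,0) (4,2) (5,0) (5,1) (5,2) (5,3)

Derivation:
(0,0): no bracket -> illegal
(0,1): flips 1 -> legal
(1,1): flips 1 -> legal
(2,0): flips 2 -> legal
(3,0): flips 1 -> legal
(4,2): flips 4 -> legal
(4,4): no bracket -> illegal
(5,0): flips 2 -> legal
(5,1): flips 1 -> legal
(5,2): flips 1 -> legal
(5,3): flips 2 -> legal
(5,4): no bracket -> illegal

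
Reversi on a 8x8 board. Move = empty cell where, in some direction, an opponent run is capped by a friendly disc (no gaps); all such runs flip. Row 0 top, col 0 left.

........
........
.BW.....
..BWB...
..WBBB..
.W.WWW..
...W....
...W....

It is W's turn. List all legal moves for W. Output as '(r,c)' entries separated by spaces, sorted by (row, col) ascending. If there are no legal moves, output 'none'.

(1,0): flips 3 -> legal
(1,1): no bracket -> illegal
(1,2): no bracket -> illegal
(2,0): flips 1 -> legal
(2,3): no bracket -> illegal
(2,4): flips 2 -> legal
(2,5): no bracket -> illegal
(3,0): no bracket -> illegal
(3,1): flips 1 -> legal
(3,5): flips 3 -> legal
(3,6): flips 1 -> legal
(4,1): no bracket -> illegal
(4,6): flips 3 -> legal
(5,2): no bracket -> illegal
(5,6): no bracket -> illegal

Answer: (1,0) (2,0) (2,4) (3,1) (3,5) (3,6) (4,6)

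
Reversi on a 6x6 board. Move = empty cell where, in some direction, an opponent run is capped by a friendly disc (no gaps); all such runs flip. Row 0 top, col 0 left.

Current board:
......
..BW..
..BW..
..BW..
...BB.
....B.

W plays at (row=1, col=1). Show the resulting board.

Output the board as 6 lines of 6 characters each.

Answer: ......
.WWW..
..WW..
..BW..
...BB.
....B.

Derivation:
Place W at (1,1); scan 8 dirs for brackets.
Dir NW: first cell '.' (not opp) -> no flip
Dir N: first cell '.' (not opp) -> no flip
Dir NE: first cell '.' (not opp) -> no flip
Dir W: first cell '.' (not opp) -> no flip
Dir E: opp run (1,2) capped by W -> flip
Dir SW: first cell '.' (not opp) -> no flip
Dir S: first cell '.' (not opp) -> no flip
Dir SE: opp run (2,2) capped by W -> flip
All flips: (1,2) (2,2)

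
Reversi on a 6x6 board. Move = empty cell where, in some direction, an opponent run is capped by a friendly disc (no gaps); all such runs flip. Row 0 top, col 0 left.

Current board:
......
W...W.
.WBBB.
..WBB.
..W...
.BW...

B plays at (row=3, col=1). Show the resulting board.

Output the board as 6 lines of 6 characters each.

Place B at (3,1); scan 8 dirs for brackets.
Dir NW: first cell '.' (not opp) -> no flip
Dir N: opp run (2,1), next='.' -> no flip
Dir NE: first cell 'B' (not opp) -> no flip
Dir W: first cell '.' (not opp) -> no flip
Dir E: opp run (3,2) capped by B -> flip
Dir SW: first cell '.' (not opp) -> no flip
Dir S: first cell '.' (not opp) -> no flip
Dir SE: opp run (4,2), next='.' -> no flip
All flips: (3,2)

Answer: ......
W...W.
.WBBB.
.BBBB.
..W...
.BW...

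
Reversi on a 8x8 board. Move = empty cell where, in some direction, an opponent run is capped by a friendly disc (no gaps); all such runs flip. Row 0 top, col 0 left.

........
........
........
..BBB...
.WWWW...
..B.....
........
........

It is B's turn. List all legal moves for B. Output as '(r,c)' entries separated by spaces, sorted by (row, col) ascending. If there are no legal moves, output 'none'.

(3,0): flips 1 -> legal
(3,1): no bracket -> illegal
(3,5): no bracket -> illegal
(4,0): no bracket -> illegal
(4,5): no bracket -> illegal
(5,0): flips 1 -> legal
(5,1): flips 1 -> legal
(5,3): flips 1 -> legal
(5,4): flips 2 -> legal
(5,5): flips 1 -> legal

Answer: (3,0) (5,0) (5,1) (5,3) (5,4) (5,5)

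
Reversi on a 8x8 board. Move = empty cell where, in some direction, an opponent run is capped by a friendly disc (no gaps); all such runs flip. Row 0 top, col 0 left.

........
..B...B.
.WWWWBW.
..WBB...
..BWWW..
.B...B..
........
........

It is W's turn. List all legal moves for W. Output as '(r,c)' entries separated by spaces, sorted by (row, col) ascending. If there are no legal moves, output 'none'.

Answer: (0,1) (0,2) (0,3) (0,6) (0,7) (3,5) (4,1) (5,2) (6,0) (6,5) (6,6)

Derivation:
(0,1): flips 1 -> legal
(0,2): flips 1 -> legal
(0,3): flips 1 -> legal
(0,5): no bracket -> illegal
(0,6): flips 1 -> legal
(0,7): flips 3 -> legal
(1,1): no bracket -> illegal
(1,3): no bracket -> illegal
(1,4): no bracket -> illegal
(1,5): no bracket -> illegal
(1,7): no bracket -> illegal
(2,7): no bracket -> illegal
(3,1): no bracket -> illegal
(3,5): flips 2 -> legal
(3,6): no bracket -> illegal
(4,0): no bracket -> illegal
(4,1): flips 1 -> legal
(4,6): no bracket -> illegal
(5,0): no bracket -> illegal
(5,2): flips 1 -> legal
(5,3): no bracket -> illegal
(5,4): no bracket -> illegal
(5,6): no bracket -> illegal
(6,0): flips 3 -> legal
(6,1): no bracket -> illegal
(6,2): no bracket -> illegal
(6,4): no bracket -> illegal
(6,5): flips 1 -> legal
(6,6): flips 1 -> legal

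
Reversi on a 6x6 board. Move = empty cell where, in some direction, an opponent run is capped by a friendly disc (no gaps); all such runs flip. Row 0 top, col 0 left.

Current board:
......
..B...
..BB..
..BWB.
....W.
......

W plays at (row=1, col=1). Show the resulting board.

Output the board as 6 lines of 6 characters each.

Place W at (1,1); scan 8 dirs for brackets.
Dir NW: first cell '.' (not opp) -> no flip
Dir N: first cell '.' (not opp) -> no flip
Dir NE: first cell '.' (not opp) -> no flip
Dir W: first cell '.' (not opp) -> no flip
Dir E: opp run (1,2), next='.' -> no flip
Dir SW: first cell '.' (not opp) -> no flip
Dir S: first cell '.' (not opp) -> no flip
Dir SE: opp run (2,2) capped by W -> flip
All flips: (2,2)

Answer: ......
.WB...
..WB..
..BWB.
....W.
......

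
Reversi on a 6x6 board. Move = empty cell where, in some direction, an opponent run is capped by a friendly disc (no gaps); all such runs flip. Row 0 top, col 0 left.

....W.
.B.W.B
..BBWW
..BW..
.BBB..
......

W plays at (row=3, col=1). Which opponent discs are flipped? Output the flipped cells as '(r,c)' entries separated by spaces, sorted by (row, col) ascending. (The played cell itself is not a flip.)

Answer: (2,2) (3,2)

Derivation:
Dir NW: first cell '.' (not opp) -> no flip
Dir N: first cell '.' (not opp) -> no flip
Dir NE: opp run (2,2) capped by W -> flip
Dir W: first cell '.' (not opp) -> no flip
Dir E: opp run (3,2) capped by W -> flip
Dir SW: first cell '.' (not opp) -> no flip
Dir S: opp run (4,1), next='.' -> no flip
Dir SE: opp run (4,2), next='.' -> no flip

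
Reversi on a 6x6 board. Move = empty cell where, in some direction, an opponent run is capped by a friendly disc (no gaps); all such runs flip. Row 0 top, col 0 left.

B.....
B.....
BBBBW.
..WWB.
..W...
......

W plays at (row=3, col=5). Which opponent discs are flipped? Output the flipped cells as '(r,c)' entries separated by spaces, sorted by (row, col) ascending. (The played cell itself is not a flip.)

Answer: (3,4)

Derivation:
Dir NW: first cell 'W' (not opp) -> no flip
Dir N: first cell '.' (not opp) -> no flip
Dir NE: edge -> no flip
Dir W: opp run (3,4) capped by W -> flip
Dir E: edge -> no flip
Dir SW: first cell '.' (not opp) -> no flip
Dir S: first cell '.' (not opp) -> no flip
Dir SE: edge -> no flip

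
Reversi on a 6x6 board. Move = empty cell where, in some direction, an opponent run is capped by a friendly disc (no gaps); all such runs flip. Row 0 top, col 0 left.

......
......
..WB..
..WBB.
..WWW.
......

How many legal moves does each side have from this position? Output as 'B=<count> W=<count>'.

Answer: B=9 W=5

Derivation:
-- B to move --
(1,1): flips 1 -> legal
(1,2): no bracket -> illegal
(1,3): no bracket -> illegal
(2,1): flips 1 -> legal
(3,1): flips 1 -> legal
(3,5): no bracket -> illegal
(4,1): flips 1 -> legal
(4,5): no bracket -> illegal
(5,1): flips 1 -> legal
(5,2): flips 1 -> legal
(5,3): flips 1 -> legal
(5,4): flips 1 -> legal
(5,5): flips 1 -> legal
B mobility = 9
-- W to move --
(1,2): no bracket -> illegal
(1,3): flips 2 -> legal
(1,4): flips 1 -> legal
(2,4): flips 3 -> legal
(2,5): flips 1 -> legal
(3,5): flips 2 -> legal
(4,5): no bracket -> illegal
W mobility = 5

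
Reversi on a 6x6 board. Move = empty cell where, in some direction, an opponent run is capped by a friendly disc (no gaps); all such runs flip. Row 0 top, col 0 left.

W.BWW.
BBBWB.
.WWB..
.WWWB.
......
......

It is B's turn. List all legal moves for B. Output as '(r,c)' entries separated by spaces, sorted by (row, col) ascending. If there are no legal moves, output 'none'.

(0,1): no bracket -> illegal
(0,5): flips 2 -> legal
(1,5): no bracket -> illegal
(2,0): flips 2 -> legal
(2,4): flips 1 -> legal
(3,0): flips 4 -> legal
(4,0): no bracket -> illegal
(4,1): flips 3 -> legal
(4,2): flips 2 -> legal
(4,3): flips 3 -> legal
(4,4): flips 2 -> legal

Answer: (0,5) (2,0) (2,4) (3,0) (4,1) (4,2) (4,3) (4,4)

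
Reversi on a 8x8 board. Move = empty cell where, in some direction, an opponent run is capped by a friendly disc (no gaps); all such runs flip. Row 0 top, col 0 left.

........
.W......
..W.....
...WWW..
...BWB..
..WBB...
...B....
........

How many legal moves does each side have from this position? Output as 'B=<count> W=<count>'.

-- B to move --
(0,0): no bracket -> illegal
(0,1): no bracket -> illegal
(0,2): no bracket -> illegal
(1,0): no bracket -> illegal
(1,2): no bracket -> illegal
(1,3): no bracket -> illegal
(2,0): no bracket -> illegal
(2,1): no bracket -> illegal
(2,3): flips 2 -> legal
(2,4): flips 2 -> legal
(2,5): flips 2 -> legal
(2,6): flips 2 -> legal
(3,1): no bracket -> illegal
(3,2): no bracket -> illegal
(3,6): no bracket -> illegal
(4,1): flips 1 -> legal
(4,2): no bracket -> illegal
(4,6): no bracket -> illegal
(5,1): flips 1 -> legal
(5,5): no bracket -> illegal
(6,1): flips 1 -> legal
(6,2): no bracket -> illegal
B mobility = 7
-- W to move --
(3,2): no bracket -> illegal
(3,6): no bracket -> illegal
(4,2): flips 1 -> legal
(4,6): flips 1 -> legal
(5,5): flips 3 -> legal
(5,6): flips 1 -> legal
(6,2): flips 1 -> legal
(6,4): flips 1 -> legal
(6,5): no bracket -> illegal
(7,2): no bracket -> illegal
(7,3): flips 3 -> legal
(7,4): flips 1 -> legal
W mobility = 8

Answer: B=7 W=8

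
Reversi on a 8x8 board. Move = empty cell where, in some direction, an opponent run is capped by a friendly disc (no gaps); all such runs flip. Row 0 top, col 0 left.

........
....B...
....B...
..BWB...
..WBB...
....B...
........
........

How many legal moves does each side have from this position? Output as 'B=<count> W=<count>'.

Answer: B=5 W=7

Derivation:
-- B to move --
(2,2): flips 1 -> legal
(2,3): flips 1 -> legal
(3,1): no bracket -> illegal
(4,1): flips 1 -> legal
(5,1): flips 2 -> legal
(5,2): flips 1 -> legal
(5,3): no bracket -> illegal
B mobility = 5
-- W to move --
(0,3): no bracket -> illegal
(0,4): no bracket -> illegal
(0,5): no bracket -> illegal
(1,3): no bracket -> illegal
(1,5): flips 1 -> legal
(2,1): no bracket -> illegal
(2,2): flips 1 -> legal
(2,3): no bracket -> illegal
(2,5): no bracket -> illegal
(3,1): flips 1 -> legal
(3,5): flips 1 -> legal
(4,1): no bracket -> illegal
(4,5): flips 2 -> legal
(5,2): no bracket -> illegal
(5,3): flips 1 -> legal
(5,5): flips 1 -> legal
(6,3): no bracket -> illegal
(6,4): no bracket -> illegal
(6,5): no bracket -> illegal
W mobility = 7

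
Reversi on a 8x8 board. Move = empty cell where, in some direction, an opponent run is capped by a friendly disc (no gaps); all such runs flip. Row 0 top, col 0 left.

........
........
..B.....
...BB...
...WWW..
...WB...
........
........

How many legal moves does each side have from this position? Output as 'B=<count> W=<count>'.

-- B to move --
(3,2): flips 1 -> legal
(3,5): no bracket -> illegal
(3,6): flips 1 -> legal
(4,2): no bracket -> illegal
(4,6): no bracket -> illegal
(5,2): flips 2 -> legal
(5,5): flips 1 -> legal
(5,6): flips 1 -> legal
(6,2): no bracket -> illegal
(6,3): flips 2 -> legal
(6,4): no bracket -> illegal
B mobility = 6
-- W to move --
(1,1): flips 2 -> legal
(1,2): no bracket -> illegal
(1,3): no bracket -> illegal
(2,1): no bracket -> illegal
(2,3): flips 2 -> legal
(2,4): flips 1 -> legal
(2,5): flips 1 -> legal
(3,1): no bracket -> illegal
(3,2): no bracket -> illegal
(3,5): no bracket -> illegal
(4,2): no bracket -> illegal
(5,5): flips 1 -> legal
(6,3): flips 1 -> legal
(6,4): flips 1 -> legal
(6,5): flips 1 -> legal
W mobility = 8

Answer: B=6 W=8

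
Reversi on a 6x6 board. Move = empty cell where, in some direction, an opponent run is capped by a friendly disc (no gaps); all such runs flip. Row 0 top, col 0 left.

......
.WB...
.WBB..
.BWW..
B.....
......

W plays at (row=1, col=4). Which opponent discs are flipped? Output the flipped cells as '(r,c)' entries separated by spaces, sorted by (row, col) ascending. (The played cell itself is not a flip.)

Answer: (2,3)

Derivation:
Dir NW: first cell '.' (not opp) -> no flip
Dir N: first cell '.' (not opp) -> no flip
Dir NE: first cell '.' (not opp) -> no flip
Dir W: first cell '.' (not opp) -> no flip
Dir E: first cell '.' (not opp) -> no flip
Dir SW: opp run (2,3) capped by W -> flip
Dir S: first cell '.' (not opp) -> no flip
Dir SE: first cell '.' (not opp) -> no flip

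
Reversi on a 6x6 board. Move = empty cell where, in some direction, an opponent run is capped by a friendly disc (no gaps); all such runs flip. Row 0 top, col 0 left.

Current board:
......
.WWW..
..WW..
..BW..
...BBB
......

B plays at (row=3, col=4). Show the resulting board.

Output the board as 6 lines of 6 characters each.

Answer: ......
.WWW..
..WW..
..BBB.
...BBB
......

Derivation:
Place B at (3,4); scan 8 dirs for brackets.
Dir NW: opp run (2,3) (1,2), next='.' -> no flip
Dir N: first cell '.' (not opp) -> no flip
Dir NE: first cell '.' (not opp) -> no flip
Dir W: opp run (3,3) capped by B -> flip
Dir E: first cell '.' (not opp) -> no flip
Dir SW: first cell 'B' (not opp) -> no flip
Dir S: first cell 'B' (not opp) -> no flip
Dir SE: first cell 'B' (not opp) -> no flip
All flips: (3,3)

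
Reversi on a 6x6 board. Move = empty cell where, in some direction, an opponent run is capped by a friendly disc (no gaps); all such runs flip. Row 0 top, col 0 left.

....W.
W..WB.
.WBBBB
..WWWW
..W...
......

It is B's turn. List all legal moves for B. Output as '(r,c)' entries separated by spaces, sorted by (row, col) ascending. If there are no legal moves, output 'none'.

Answer: (0,2) (0,3) (1,2) (2,0) (4,1) (4,3) (4,4) (4,5) (5,1) (5,2)

Derivation:
(0,0): no bracket -> illegal
(0,1): no bracket -> illegal
(0,2): flips 1 -> legal
(0,3): flips 1 -> legal
(0,5): no bracket -> illegal
(1,1): no bracket -> illegal
(1,2): flips 1 -> legal
(1,5): no bracket -> illegal
(2,0): flips 1 -> legal
(3,0): no bracket -> illegal
(3,1): no bracket -> illegal
(4,1): flips 1 -> legal
(4,3): flips 2 -> legal
(4,4): flips 2 -> legal
(4,5): flips 2 -> legal
(5,1): flips 2 -> legal
(5,2): flips 2 -> legal
(5,3): no bracket -> illegal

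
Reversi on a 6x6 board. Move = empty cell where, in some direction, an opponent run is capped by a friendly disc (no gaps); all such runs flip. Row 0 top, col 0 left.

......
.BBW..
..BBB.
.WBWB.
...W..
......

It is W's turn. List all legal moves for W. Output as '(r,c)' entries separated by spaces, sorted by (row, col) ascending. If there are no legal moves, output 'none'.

(0,0): flips 2 -> legal
(0,1): no bracket -> illegal
(0,2): no bracket -> illegal
(0,3): no bracket -> illegal
(1,0): flips 2 -> legal
(1,4): no bracket -> illegal
(1,5): flips 1 -> legal
(2,0): no bracket -> illegal
(2,1): flips 1 -> legal
(2,5): flips 1 -> legal
(3,5): flips 2 -> legal
(4,1): no bracket -> illegal
(4,2): no bracket -> illegal
(4,4): no bracket -> illegal
(4,5): no bracket -> illegal

Answer: (0,0) (1,0) (1,5) (2,1) (2,5) (3,5)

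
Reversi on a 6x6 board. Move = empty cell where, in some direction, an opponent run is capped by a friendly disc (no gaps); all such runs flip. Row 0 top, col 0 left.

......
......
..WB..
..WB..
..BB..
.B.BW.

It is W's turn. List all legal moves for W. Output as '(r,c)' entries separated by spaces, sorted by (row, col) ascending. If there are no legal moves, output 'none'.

(1,2): no bracket -> illegal
(1,3): no bracket -> illegal
(1,4): flips 1 -> legal
(2,4): flips 1 -> legal
(3,1): no bracket -> illegal
(3,4): flips 1 -> legal
(4,0): no bracket -> illegal
(4,1): no bracket -> illegal
(4,4): flips 1 -> legal
(5,0): no bracket -> illegal
(5,2): flips 2 -> legal

Answer: (1,4) (2,4) (3,4) (4,4) (5,2)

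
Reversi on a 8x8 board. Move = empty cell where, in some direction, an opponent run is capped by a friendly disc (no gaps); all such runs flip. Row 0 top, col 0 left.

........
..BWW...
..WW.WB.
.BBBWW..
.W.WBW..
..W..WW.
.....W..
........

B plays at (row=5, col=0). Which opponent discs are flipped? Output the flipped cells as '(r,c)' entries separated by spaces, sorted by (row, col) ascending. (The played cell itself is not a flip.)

Dir NW: edge -> no flip
Dir N: first cell '.' (not opp) -> no flip
Dir NE: opp run (4,1) capped by B -> flip
Dir W: edge -> no flip
Dir E: first cell '.' (not opp) -> no flip
Dir SW: edge -> no flip
Dir S: first cell '.' (not opp) -> no flip
Dir SE: first cell '.' (not opp) -> no flip

Answer: (4,1)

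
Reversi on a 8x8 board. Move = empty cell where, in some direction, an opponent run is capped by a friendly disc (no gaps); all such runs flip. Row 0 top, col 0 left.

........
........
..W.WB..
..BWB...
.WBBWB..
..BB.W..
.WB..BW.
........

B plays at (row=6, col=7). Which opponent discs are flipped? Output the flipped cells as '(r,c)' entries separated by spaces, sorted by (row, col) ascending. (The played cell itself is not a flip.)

Answer: (6,6)

Derivation:
Dir NW: first cell '.' (not opp) -> no flip
Dir N: first cell '.' (not opp) -> no flip
Dir NE: edge -> no flip
Dir W: opp run (6,6) capped by B -> flip
Dir E: edge -> no flip
Dir SW: first cell '.' (not opp) -> no flip
Dir S: first cell '.' (not opp) -> no flip
Dir SE: edge -> no flip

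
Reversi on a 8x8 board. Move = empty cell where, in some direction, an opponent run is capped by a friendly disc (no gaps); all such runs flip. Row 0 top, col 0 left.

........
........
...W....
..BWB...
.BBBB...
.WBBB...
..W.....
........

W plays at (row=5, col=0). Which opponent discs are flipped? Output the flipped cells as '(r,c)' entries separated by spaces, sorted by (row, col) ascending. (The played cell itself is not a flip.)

Answer: (3,2) (4,1)

Derivation:
Dir NW: edge -> no flip
Dir N: first cell '.' (not opp) -> no flip
Dir NE: opp run (4,1) (3,2) capped by W -> flip
Dir W: edge -> no flip
Dir E: first cell 'W' (not opp) -> no flip
Dir SW: edge -> no flip
Dir S: first cell '.' (not opp) -> no flip
Dir SE: first cell '.' (not opp) -> no flip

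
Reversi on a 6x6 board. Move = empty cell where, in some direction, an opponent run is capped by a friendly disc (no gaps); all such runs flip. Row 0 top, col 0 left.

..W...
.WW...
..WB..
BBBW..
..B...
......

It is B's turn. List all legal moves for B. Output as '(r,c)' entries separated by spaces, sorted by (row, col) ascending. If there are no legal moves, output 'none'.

(0,0): no bracket -> illegal
(0,1): flips 1 -> legal
(0,3): no bracket -> illegal
(1,0): no bracket -> illegal
(1,3): flips 1 -> legal
(2,0): no bracket -> illegal
(2,1): flips 1 -> legal
(2,4): flips 1 -> legal
(3,4): flips 1 -> legal
(4,3): flips 1 -> legal
(4,4): no bracket -> illegal

Answer: (0,1) (1,3) (2,1) (2,4) (3,4) (4,3)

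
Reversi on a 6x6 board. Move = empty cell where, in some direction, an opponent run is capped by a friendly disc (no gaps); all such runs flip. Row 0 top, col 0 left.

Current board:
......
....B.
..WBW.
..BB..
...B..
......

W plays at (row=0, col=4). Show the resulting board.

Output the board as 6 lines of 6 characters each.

Answer: ....W.
....W.
..WBW.
..BB..
...B..
......

Derivation:
Place W at (0,4); scan 8 dirs for brackets.
Dir NW: edge -> no flip
Dir N: edge -> no flip
Dir NE: edge -> no flip
Dir W: first cell '.' (not opp) -> no flip
Dir E: first cell '.' (not opp) -> no flip
Dir SW: first cell '.' (not opp) -> no flip
Dir S: opp run (1,4) capped by W -> flip
Dir SE: first cell '.' (not opp) -> no flip
All flips: (1,4)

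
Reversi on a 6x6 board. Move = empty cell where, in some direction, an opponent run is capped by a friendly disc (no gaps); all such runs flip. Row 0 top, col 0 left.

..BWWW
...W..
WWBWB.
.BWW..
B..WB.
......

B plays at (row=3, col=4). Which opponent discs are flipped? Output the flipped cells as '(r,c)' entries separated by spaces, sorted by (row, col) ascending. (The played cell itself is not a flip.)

Answer: (3,2) (3,3)

Derivation:
Dir NW: opp run (2,3), next='.' -> no flip
Dir N: first cell 'B' (not opp) -> no flip
Dir NE: first cell '.' (not opp) -> no flip
Dir W: opp run (3,3) (3,2) capped by B -> flip
Dir E: first cell '.' (not opp) -> no flip
Dir SW: opp run (4,3), next='.' -> no flip
Dir S: first cell 'B' (not opp) -> no flip
Dir SE: first cell '.' (not opp) -> no flip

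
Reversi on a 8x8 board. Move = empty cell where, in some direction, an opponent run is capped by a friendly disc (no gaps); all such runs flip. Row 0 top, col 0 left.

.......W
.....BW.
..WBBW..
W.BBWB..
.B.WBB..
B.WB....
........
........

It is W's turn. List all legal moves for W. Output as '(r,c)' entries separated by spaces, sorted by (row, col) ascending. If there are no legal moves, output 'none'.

Answer: (0,5) (1,2) (1,3) (1,4) (2,1) (3,1) (3,6) (4,2) (4,6) (5,4) (5,5) (5,6) (6,3)

Derivation:
(0,4): no bracket -> illegal
(0,5): flips 1 -> legal
(0,6): no bracket -> illegal
(1,2): flips 1 -> legal
(1,3): flips 2 -> legal
(1,4): flips 2 -> legal
(2,1): flips 1 -> legal
(2,6): no bracket -> illegal
(3,1): flips 2 -> legal
(3,6): flips 1 -> legal
(4,0): no bracket -> illegal
(4,2): flips 1 -> legal
(4,6): flips 2 -> legal
(5,1): no bracket -> illegal
(5,4): flips 2 -> legal
(5,5): flips 4 -> legal
(5,6): flips 1 -> legal
(6,0): no bracket -> illegal
(6,1): no bracket -> illegal
(6,2): no bracket -> illegal
(6,3): flips 1 -> legal
(6,4): no bracket -> illegal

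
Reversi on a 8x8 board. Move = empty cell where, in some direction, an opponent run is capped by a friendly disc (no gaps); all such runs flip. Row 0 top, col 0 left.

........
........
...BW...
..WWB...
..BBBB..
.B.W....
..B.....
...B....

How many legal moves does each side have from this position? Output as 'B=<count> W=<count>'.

-- B to move --
(1,3): no bracket -> illegal
(1,4): flips 1 -> legal
(1,5): flips 2 -> legal
(2,1): flips 1 -> legal
(2,2): flips 2 -> legal
(2,5): flips 1 -> legal
(3,1): flips 2 -> legal
(3,5): no bracket -> illegal
(4,1): flips 1 -> legal
(5,2): no bracket -> illegal
(5,4): no bracket -> illegal
(6,3): flips 1 -> legal
(6,4): flips 1 -> legal
B mobility = 9
-- W to move --
(1,2): no bracket -> illegal
(1,3): flips 1 -> legal
(1,4): flips 1 -> legal
(2,2): flips 1 -> legal
(2,5): no bracket -> illegal
(3,1): flips 1 -> legal
(3,5): flips 2 -> legal
(3,6): no bracket -> illegal
(4,0): no bracket -> illegal
(4,1): no bracket -> illegal
(4,6): no bracket -> illegal
(5,0): no bracket -> illegal
(5,2): flips 1 -> legal
(5,4): flips 3 -> legal
(5,5): flips 1 -> legal
(5,6): no bracket -> illegal
(6,0): flips 2 -> legal
(6,1): no bracket -> illegal
(6,3): no bracket -> illegal
(6,4): no bracket -> illegal
(7,1): flips 1 -> legal
(7,2): no bracket -> illegal
(7,4): no bracket -> illegal
W mobility = 10

Answer: B=9 W=10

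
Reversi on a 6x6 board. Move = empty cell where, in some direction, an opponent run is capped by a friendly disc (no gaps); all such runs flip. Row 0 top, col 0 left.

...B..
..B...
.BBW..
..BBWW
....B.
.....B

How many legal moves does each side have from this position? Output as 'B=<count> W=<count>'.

Answer: B=4 W=7

Derivation:
-- B to move --
(1,3): flips 1 -> legal
(1,4): flips 1 -> legal
(2,4): flips 2 -> legal
(2,5): no bracket -> illegal
(4,3): no bracket -> illegal
(4,5): flips 2 -> legal
B mobility = 4
-- W to move --
(0,1): flips 1 -> legal
(0,2): no bracket -> illegal
(0,4): no bracket -> illegal
(1,0): no bracket -> illegal
(1,1): no bracket -> illegal
(1,3): no bracket -> illegal
(1,4): no bracket -> illegal
(2,0): flips 2 -> legal
(2,4): no bracket -> illegal
(3,0): no bracket -> illegal
(3,1): flips 2 -> legal
(4,1): flips 1 -> legal
(4,2): no bracket -> illegal
(4,3): flips 1 -> legal
(4,5): no bracket -> illegal
(5,3): flips 1 -> legal
(5,4): flips 1 -> legal
W mobility = 7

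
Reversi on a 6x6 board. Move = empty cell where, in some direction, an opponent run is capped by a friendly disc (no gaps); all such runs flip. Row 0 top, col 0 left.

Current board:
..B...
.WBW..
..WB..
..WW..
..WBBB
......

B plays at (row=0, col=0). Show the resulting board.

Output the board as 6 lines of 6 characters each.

Place B at (0,0); scan 8 dirs for brackets.
Dir NW: edge -> no flip
Dir N: edge -> no flip
Dir NE: edge -> no flip
Dir W: edge -> no flip
Dir E: first cell '.' (not opp) -> no flip
Dir SW: edge -> no flip
Dir S: first cell '.' (not opp) -> no flip
Dir SE: opp run (1,1) (2,2) (3,3) capped by B -> flip
All flips: (1,1) (2,2) (3,3)

Answer: B.B...
.BBW..
..BB..
..WB..
..WBBB
......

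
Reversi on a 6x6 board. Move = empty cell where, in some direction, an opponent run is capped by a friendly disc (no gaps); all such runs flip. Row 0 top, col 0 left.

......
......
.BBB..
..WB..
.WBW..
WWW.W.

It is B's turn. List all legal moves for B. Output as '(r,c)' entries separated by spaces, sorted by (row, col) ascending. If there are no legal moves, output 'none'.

Answer: (3,1) (4,0) (4,4) (5,3)

Derivation:
(3,0): no bracket -> illegal
(3,1): flips 1 -> legal
(3,4): no bracket -> illegal
(4,0): flips 1 -> legal
(4,4): flips 1 -> legal
(4,5): no bracket -> illegal
(5,3): flips 1 -> legal
(5,5): no bracket -> illegal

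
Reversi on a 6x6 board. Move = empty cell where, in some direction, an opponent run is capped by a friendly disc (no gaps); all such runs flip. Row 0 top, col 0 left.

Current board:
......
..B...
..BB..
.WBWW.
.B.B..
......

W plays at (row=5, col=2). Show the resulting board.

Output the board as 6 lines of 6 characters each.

Answer: ......
..B...
..BB..
.WBWW.
.B.W..
..W...

Derivation:
Place W at (5,2); scan 8 dirs for brackets.
Dir NW: opp run (4,1), next='.' -> no flip
Dir N: first cell '.' (not opp) -> no flip
Dir NE: opp run (4,3) capped by W -> flip
Dir W: first cell '.' (not opp) -> no flip
Dir E: first cell '.' (not opp) -> no flip
Dir SW: edge -> no flip
Dir S: edge -> no flip
Dir SE: edge -> no flip
All flips: (4,3)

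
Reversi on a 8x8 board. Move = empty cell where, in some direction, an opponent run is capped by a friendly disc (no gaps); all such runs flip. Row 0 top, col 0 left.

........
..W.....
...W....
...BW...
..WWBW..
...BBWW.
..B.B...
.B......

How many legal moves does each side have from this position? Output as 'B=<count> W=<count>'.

Answer: B=11 W=9

Derivation:
-- B to move --
(0,1): no bracket -> illegal
(0,2): no bracket -> illegal
(0,3): no bracket -> illegal
(1,1): no bracket -> illegal
(1,3): flips 1 -> legal
(1,4): no bracket -> illegal
(2,1): no bracket -> illegal
(2,2): no bracket -> illegal
(2,4): flips 1 -> legal
(2,5): no bracket -> illegal
(3,1): flips 1 -> legal
(3,2): flips 1 -> legal
(3,5): flips 1 -> legal
(3,6): flips 1 -> legal
(4,1): flips 2 -> legal
(4,6): flips 2 -> legal
(4,7): no bracket -> illegal
(5,1): flips 1 -> legal
(5,2): no bracket -> illegal
(5,7): flips 2 -> legal
(6,5): no bracket -> illegal
(6,6): flips 1 -> legal
(6,7): no bracket -> illegal
B mobility = 11
-- W to move --
(2,2): flips 2 -> legal
(2,4): flips 1 -> legal
(3,2): flips 1 -> legal
(3,5): no bracket -> illegal
(5,1): no bracket -> illegal
(5,2): flips 2 -> legal
(6,0): no bracket -> illegal
(6,1): no bracket -> illegal
(6,3): flips 2 -> legal
(6,5): flips 1 -> legal
(7,0): no bracket -> illegal
(7,2): no bracket -> illegal
(7,3): flips 1 -> legal
(7,4): flips 3 -> legal
(7,5): flips 2 -> legal
W mobility = 9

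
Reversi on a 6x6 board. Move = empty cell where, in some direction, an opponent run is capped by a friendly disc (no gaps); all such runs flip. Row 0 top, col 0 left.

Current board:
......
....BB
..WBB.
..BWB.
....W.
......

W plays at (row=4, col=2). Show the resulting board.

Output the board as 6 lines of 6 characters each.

Place W at (4,2); scan 8 dirs for brackets.
Dir NW: first cell '.' (not opp) -> no flip
Dir N: opp run (3,2) capped by W -> flip
Dir NE: first cell 'W' (not opp) -> no flip
Dir W: first cell '.' (not opp) -> no flip
Dir E: first cell '.' (not opp) -> no flip
Dir SW: first cell '.' (not opp) -> no flip
Dir S: first cell '.' (not opp) -> no flip
Dir SE: first cell '.' (not opp) -> no flip
All flips: (3,2)

Answer: ......
....BB
..WBB.
..WWB.
..W.W.
......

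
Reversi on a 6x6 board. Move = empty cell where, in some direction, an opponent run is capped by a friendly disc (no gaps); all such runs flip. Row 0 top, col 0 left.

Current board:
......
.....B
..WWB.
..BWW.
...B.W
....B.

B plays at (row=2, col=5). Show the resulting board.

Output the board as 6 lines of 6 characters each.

Place B at (2,5); scan 8 dirs for brackets.
Dir NW: first cell '.' (not opp) -> no flip
Dir N: first cell 'B' (not opp) -> no flip
Dir NE: edge -> no flip
Dir W: first cell 'B' (not opp) -> no flip
Dir E: edge -> no flip
Dir SW: opp run (3,4) capped by B -> flip
Dir S: first cell '.' (not opp) -> no flip
Dir SE: edge -> no flip
All flips: (3,4)

Answer: ......
.....B
..WWBB
..BWB.
...B.W
....B.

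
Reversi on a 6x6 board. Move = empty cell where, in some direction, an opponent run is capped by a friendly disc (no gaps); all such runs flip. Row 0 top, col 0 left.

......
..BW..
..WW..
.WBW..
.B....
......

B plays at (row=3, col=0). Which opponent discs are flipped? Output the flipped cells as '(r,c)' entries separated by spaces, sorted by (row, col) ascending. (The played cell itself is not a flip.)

Answer: (3,1)

Derivation:
Dir NW: edge -> no flip
Dir N: first cell '.' (not opp) -> no flip
Dir NE: first cell '.' (not opp) -> no flip
Dir W: edge -> no flip
Dir E: opp run (3,1) capped by B -> flip
Dir SW: edge -> no flip
Dir S: first cell '.' (not opp) -> no flip
Dir SE: first cell 'B' (not opp) -> no flip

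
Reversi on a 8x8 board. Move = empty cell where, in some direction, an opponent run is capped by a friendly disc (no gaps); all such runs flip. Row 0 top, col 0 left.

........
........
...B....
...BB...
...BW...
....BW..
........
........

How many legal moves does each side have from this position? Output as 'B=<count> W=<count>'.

-- B to move --
(3,5): no bracket -> illegal
(4,5): flips 1 -> legal
(4,6): no bracket -> illegal
(5,3): no bracket -> illegal
(5,6): flips 1 -> legal
(6,4): no bracket -> illegal
(6,5): no bracket -> illegal
(6,6): flips 2 -> legal
B mobility = 3
-- W to move --
(1,2): no bracket -> illegal
(1,3): no bracket -> illegal
(1,4): no bracket -> illegal
(2,2): flips 1 -> legal
(2,4): flips 1 -> legal
(2,5): no bracket -> illegal
(3,2): no bracket -> illegal
(3,5): no bracket -> illegal
(4,2): flips 1 -> legal
(4,5): no bracket -> illegal
(5,2): no bracket -> illegal
(5,3): flips 1 -> legal
(6,3): no bracket -> illegal
(6,4): flips 1 -> legal
(6,5): no bracket -> illegal
W mobility = 5

Answer: B=3 W=5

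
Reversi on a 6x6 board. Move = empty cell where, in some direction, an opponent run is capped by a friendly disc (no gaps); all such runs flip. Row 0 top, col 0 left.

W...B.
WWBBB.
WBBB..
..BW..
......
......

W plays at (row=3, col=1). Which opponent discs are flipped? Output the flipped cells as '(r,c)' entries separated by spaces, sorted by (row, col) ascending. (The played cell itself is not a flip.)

Dir NW: first cell 'W' (not opp) -> no flip
Dir N: opp run (2,1) capped by W -> flip
Dir NE: opp run (2,2) (1,3) (0,4), next=edge -> no flip
Dir W: first cell '.' (not opp) -> no flip
Dir E: opp run (3,2) capped by W -> flip
Dir SW: first cell '.' (not opp) -> no flip
Dir S: first cell '.' (not opp) -> no flip
Dir SE: first cell '.' (not opp) -> no flip

Answer: (2,1) (3,2)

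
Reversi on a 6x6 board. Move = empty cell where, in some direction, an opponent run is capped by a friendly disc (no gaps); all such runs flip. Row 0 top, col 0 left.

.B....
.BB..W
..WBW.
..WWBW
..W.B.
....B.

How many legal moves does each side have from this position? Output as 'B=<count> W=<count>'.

-- B to move --
(0,4): no bracket -> illegal
(0,5): no bracket -> illegal
(1,3): no bracket -> illegal
(1,4): flips 1 -> legal
(2,1): flips 1 -> legal
(2,5): flips 1 -> legal
(3,1): flips 2 -> legal
(4,1): flips 1 -> legal
(4,3): flips 1 -> legal
(4,5): no bracket -> illegal
(5,1): no bracket -> illegal
(5,2): flips 3 -> legal
(5,3): no bracket -> illegal
B mobility = 7
-- W to move --
(0,0): flips 1 -> legal
(0,2): flips 1 -> legal
(0,3): no bracket -> illegal
(1,0): no bracket -> illegal
(1,3): flips 1 -> legal
(1,4): flips 1 -> legal
(2,0): no bracket -> illegal
(2,1): no bracket -> illegal
(2,5): no bracket -> illegal
(4,3): no bracket -> illegal
(4,5): no bracket -> illegal
(5,3): flips 1 -> legal
(5,5): flips 1 -> legal
W mobility = 6

Answer: B=7 W=6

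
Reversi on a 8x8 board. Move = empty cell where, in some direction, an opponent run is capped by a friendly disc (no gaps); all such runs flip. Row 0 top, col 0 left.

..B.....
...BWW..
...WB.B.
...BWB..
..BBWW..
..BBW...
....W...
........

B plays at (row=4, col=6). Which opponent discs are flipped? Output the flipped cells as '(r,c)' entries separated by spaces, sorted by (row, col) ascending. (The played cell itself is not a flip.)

Answer: (4,4) (4,5)

Derivation:
Dir NW: first cell 'B' (not opp) -> no flip
Dir N: first cell '.' (not opp) -> no flip
Dir NE: first cell '.' (not opp) -> no flip
Dir W: opp run (4,5) (4,4) capped by B -> flip
Dir E: first cell '.' (not opp) -> no flip
Dir SW: first cell '.' (not opp) -> no flip
Dir S: first cell '.' (not opp) -> no flip
Dir SE: first cell '.' (not opp) -> no flip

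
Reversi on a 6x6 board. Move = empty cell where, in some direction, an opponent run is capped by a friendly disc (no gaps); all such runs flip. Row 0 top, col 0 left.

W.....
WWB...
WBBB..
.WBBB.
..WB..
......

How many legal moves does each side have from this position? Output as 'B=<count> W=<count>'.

Answer: B=6 W=6

Derivation:
-- B to move --
(0,1): flips 1 -> legal
(0,2): no bracket -> illegal
(3,0): flips 1 -> legal
(4,0): flips 1 -> legal
(4,1): flips 2 -> legal
(5,1): flips 1 -> legal
(5,2): flips 1 -> legal
(5,3): no bracket -> illegal
B mobility = 6
-- W to move --
(0,1): no bracket -> illegal
(0,2): flips 3 -> legal
(0,3): no bracket -> illegal
(1,3): flips 2 -> legal
(1,4): no bracket -> illegal
(2,4): flips 4 -> legal
(2,5): no bracket -> illegal
(3,0): no bracket -> illegal
(3,5): flips 3 -> legal
(4,1): no bracket -> illegal
(4,4): flips 3 -> legal
(4,5): no bracket -> illegal
(5,2): no bracket -> illegal
(5,3): no bracket -> illegal
(5,4): flips 3 -> legal
W mobility = 6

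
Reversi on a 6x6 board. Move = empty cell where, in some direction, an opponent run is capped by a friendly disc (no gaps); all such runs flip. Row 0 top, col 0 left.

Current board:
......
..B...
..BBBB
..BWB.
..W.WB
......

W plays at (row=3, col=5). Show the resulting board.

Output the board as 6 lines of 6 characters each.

Place W at (3,5); scan 8 dirs for brackets.
Dir NW: opp run (2,4), next='.' -> no flip
Dir N: opp run (2,5), next='.' -> no flip
Dir NE: edge -> no flip
Dir W: opp run (3,4) capped by W -> flip
Dir E: edge -> no flip
Dir SW: first cell 'W' (not opp) -> no flip
Dir S: opp run (4,5), next='.' -> no flip
Dir SE: edge -> no flip
All flips: (3,4)

Answer: ......
..B...
..BBBB
..BWWW
..W.WB
......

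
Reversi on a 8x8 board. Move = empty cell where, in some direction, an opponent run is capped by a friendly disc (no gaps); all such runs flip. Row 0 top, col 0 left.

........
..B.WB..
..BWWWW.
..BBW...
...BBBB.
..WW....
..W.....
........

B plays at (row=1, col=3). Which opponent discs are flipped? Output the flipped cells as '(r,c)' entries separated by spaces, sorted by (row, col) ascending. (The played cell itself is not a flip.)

Answer: (1,4) (2,3)

Derivation:
Dir NW: first cell '.' (not opp) -> no flip
Dir N: first cell '.' (not opp) -> no flip
Dir NE: first cell '.' (not opp) -> no flip
Dir W: first cell 'B' (not opp) -> no flip
Dir E: opp run (1,4) capped by B -> flip
Dir SW: first cell 'B' (not opp) -> no flip
Dir S: opp run (2,3) capped by B -> flip
Dir SE: opp run (2,4), next='.' -> no flip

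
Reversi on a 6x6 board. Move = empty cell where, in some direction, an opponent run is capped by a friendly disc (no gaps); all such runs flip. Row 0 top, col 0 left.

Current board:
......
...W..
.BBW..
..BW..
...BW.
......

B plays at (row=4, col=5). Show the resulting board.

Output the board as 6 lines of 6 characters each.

Place B at (4,5); scan 8 dirs for brackets.
Dir NW: first cell '.' (not opp) -> no flip
Dir N: first cell '.' (not opp) -> no flip
Dir NE: edge -> no flip
Dir W: opp run (4,4) capped by B -> flip
Dir E: edge -> no flip
Dir SW: first cell '.' (not opp) -> no flip
Dir S: first cell '.' (not opp) -> no flip
Dir SE: edge -> no flip
All flips: (4,4)

Answer: ......
...W..
.BBW..
..BW..
...BBB
......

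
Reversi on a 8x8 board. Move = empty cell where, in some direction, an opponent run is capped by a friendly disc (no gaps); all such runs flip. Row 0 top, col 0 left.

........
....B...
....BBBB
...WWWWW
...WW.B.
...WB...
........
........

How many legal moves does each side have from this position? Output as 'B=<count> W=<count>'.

-- B to move --
(2,2): no bracket -> illegal
(2,3): no bracket -> illegal
(3,2): flips 1 -> legal
(4,2): flips 1 -> legal
(4,5): flips 2 -> legal
(4,7): flips 2 -> legal
(5,2): flips 3 -> legal
(5,5): no bracket -> illegal
(6,2): flips 3 -> legal
(6,3): no bracket -> illegal
(6,4): no bracket -> illegal
B mobility = 6
-- W to move --
(0,3): flips 2 -> legal
(0,4): flips 2 -> legal
(0,5): no bracket -> illegal
(1,3): flips 1 -> legal
(1,5): flips 3 -> legal
(1,6): flips 2 -> legal
(1,7): flips 2 -> legal
(2,3): no bracket -> illegal
(4,5): no bracket -> illegal
(4,7): no bracket -> illegal
(5,5): flips 2 -> legal
(5,6): flips 1 -> legal
(5,7): flips 1 -> legal
(6,3): no bracket -> illegal
(6,4): flips 1 -> legal
(6,5): flips 1 -> legal
W mobility = 11

Answer: B=6 W=11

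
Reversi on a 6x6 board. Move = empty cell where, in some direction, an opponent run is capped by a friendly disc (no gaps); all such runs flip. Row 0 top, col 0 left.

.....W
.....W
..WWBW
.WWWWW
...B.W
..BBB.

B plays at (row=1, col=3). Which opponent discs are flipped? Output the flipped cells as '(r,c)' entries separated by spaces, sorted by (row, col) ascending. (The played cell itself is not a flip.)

Dir NW: first cell '.' (not opp) -> no flip
Dir N: first cell '.' (not opp) -> no flip
Dir NE: first cell '.' (not opp) -> no flip
Dir W: first cell '.' (not opp) -> no flip
Dir E: first cell '.' (not opp) -> no flip
Dir SW: opp run (2,2) (3,1), next='.' -> no flip
Dir S: opp run (2,3) (3,3) capped by B -> flip
Dir SE: first cell 'B' (not opp) -> no flip

Answer: (2,3) (3,3)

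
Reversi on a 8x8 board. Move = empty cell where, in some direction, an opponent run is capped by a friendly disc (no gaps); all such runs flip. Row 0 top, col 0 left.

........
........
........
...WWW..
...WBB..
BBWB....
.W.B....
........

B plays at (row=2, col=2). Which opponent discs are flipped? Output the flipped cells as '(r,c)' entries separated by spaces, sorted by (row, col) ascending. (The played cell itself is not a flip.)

Dir NW: first cell '.' (not opp) -> no flip
Dir N: first cell '.' (not opp) -> no flip
Dir NE: first cell '.' (not opp) -> no flip
Dir W: first cell '.' (not opp) -> no flip
Dir E: first cell '.' (not opp) -> no flip
Dir SW: first cell '.' (not opp) -> no flip
Dir S: first cell '.' (not opp) -> no flip
Dir SE: opp run (3,3) capped by B -> flip

Answer: (3,3)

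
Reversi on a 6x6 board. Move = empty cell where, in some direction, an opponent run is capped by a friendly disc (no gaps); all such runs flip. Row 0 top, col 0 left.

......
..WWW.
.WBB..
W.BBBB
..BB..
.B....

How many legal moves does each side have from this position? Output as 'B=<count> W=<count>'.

Answer: B=7 W=7

Derivation:
-- B to move --
(0,1): flips 1 -> legal
(0,2): flips 1 -> legal
(0,3): flips 1 -> legal
(0,4): flips 1 -> legal
(0,5): flips 1 -> legal
(1,0): flips 1 -> legal
(1,1): no bracket -> illegal
(1,5): no bracket -> illegal
(2,0): flips 1 -> legal
(2,4): no bracket -> illegal
(2,5): no bracket -> illegal
(3,1): no bracket -> illegal
(4,0): no bracket -> illegal
(4,1): no bracket -> illegal
B mobility = 7
-- W to move --
(1,1): no bracket -> illegal
(2,4): flips 2 -> legal
(2,5): no bracket -> illegal
(3,1): flips 1 -> legal
(4,0): no bracket -> illegal
(4,1): flips 2 -> legal
(4,4): no bracket -> illegal
(4,5): flips 2 -> legal
(5,0): no bracket -> illegal
(5,2): flips 3 -> legal
(5,3): flips 3 -> legal
(5,4): flips 2 -> legal
W mobility = 7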